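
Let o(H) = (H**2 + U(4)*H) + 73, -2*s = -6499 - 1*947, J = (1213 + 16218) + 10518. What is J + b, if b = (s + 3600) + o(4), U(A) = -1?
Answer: 35357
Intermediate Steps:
J = 27949 (J = 17431 + 10518 = 27949)
s = 3723 (s = -(-6499 - 1*947)/2 = -(-6499 - 947)/2 = -1/2*(-7446) = 3723)
o(H) = 73 + H**2 - H (o(H) = (H**2 - H) + 73 = 73 + H**2 - H)
b = 7408 (b = (3723 + 3600) + (73 + 4**2 - 1*4) = 7323 + (73 + 16 - 4) = 7323 + 85 = 7408)
J + b = 27949 + 7408 = 35357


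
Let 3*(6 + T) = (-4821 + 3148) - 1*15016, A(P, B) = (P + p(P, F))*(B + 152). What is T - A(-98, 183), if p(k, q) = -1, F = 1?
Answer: 27596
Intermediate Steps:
A(P, B) = (-1 + P)*(152 + B) (A(P, B) = (P - 1)*(B + 152) = (-1 + P)*(152 + B))
T = -5569 (T = -6 + ((-4821 + 3148) - 1*15016)/3 = -6 + (-1673 - 15016)/3 = -6 + (1/3)*(-16689) = -6 - 5563 = -5569)
T - A(-98, 183) = -5569 - (-152 - 1*183 + 152*(-98) + 183*(-98)) = -5569 - (-152 - 183 - 14896 - 17934) = -5569 - 1*(-33165) = -5569 + 33165 = 27596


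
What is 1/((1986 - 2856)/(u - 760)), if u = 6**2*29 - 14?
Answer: -9/29 ≈ -0.31034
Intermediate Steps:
u = 1030 (u = 36*29 - 14 = 1044 - 14 = 1030)
1/((1986 - 2856)/(u - 760)) = 1/((1986 - 2856)/(1030 - 760)) = 1/(-870/270) = 1/(-870*1/270) = 1/(-29/9) = -9/29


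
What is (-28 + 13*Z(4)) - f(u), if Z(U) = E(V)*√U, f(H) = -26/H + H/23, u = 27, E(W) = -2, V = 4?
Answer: -49811/621 ≈ -80.211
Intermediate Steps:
f(H) = -26/H + H/23 (f(H) = -26/H + H*(1/23) = -26/H + H/23)
Z(U) = -2*√U
(-28 + 13*Z(4)) - f(u) = (-28 + 13*(-2*√4)) - (-26/27 + (1/23)*27) = (-28 + 13*(-2*2)) - (-26*1/27 + 27/23) = (-28 + 13*(-4)) - (-26/27 + 27/23) = (-28 - 52) - 1*131/621 = -80 - 131/621 = -49811/621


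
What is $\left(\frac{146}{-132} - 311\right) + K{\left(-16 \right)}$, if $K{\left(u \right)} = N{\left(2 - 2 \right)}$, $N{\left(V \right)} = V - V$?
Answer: $- \frac{20599}{66} \approx -312.11$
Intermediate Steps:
$N{\left(V \right)} = 0$
$K{\left(u \right)} = 0$
$\left(\frac{146}{-132} - 311\right) + K{\left(-16 \right)} = \left(\frac{146}{-132} - 311\right) + 0 = \left(146 \left(- \frac{1}{132}\right) - 311\right) + 0 = \left(- \frac{73}{66} - 311\right) + 0 = - \frac{20599}{66} + 0 = - \frac{20599}{66}$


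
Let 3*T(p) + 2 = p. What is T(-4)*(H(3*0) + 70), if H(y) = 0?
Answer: -140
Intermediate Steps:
T(p) = -⅔ + p/3
T(-4)*(H(3*0) + 70) = (-⅔ + (⅓)*(-4))*(0 + 70) = (-⅔ - 4/3)*70 = -2*70 = -140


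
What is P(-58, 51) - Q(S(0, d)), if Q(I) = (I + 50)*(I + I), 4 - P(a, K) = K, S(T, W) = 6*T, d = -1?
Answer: -47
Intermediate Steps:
P(a, K) = 4 - K
Q(I) = 2*I*(50 + I) (Q(I) = (50 + I)*(2*I) = 2*I*(50 + I))
P(-58, 51) - Q(S(0, d)) = (4 - 1*51) - 2*6*0*(50 + 6*0) = (4 - 51) - 2*0*(50 + 0) = -47 - 2*0*50 = -47 - 1*0 = -47 + 0 = -47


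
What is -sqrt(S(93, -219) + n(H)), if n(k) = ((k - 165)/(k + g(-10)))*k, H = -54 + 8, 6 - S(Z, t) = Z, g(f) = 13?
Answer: -I*sqrt(415041)/33 ≈ -19.522*I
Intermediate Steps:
S(Z, t) = 6 - Z
H = -46
n(k) = k*(-165 + k)/(13 + k) (n(k) = ((k - 165)/(k + 13))*k = ((-165 + k)/(13 + k))*k = k*(-165 + k)/(13 + k))
-sqrt(S(93, -219) + n(H)) = -sqrt((6 - 1*93) - 46*(-165 - 46)/(13 - 46)) = -sqrt((6 - 93) - 46*(-211)/(-33)) = -sqrt(-87 - 46*(-1/33)*(-211)) = -sqrt(-87 - 9706/33) = -sqrt(-12577/33) = -I*sqrt(415041)/33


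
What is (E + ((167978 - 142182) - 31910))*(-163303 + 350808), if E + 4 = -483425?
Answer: -91791760215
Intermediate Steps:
E = -483429 (E = -4 - 483425 = -483429)
(E + ((167978 - 142182) - 31910))*(-163303 + 350808) = (-483429 + ((167978 - 142182) - 31910))*(-163303 + 350808) = (-483429 + (25796 - 31910))*187505 = (-483429 - 6114)*187505 = -489543*187505 = -91791760215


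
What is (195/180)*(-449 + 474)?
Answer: 325/12 ≈ 27.083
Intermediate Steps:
(195/180)*(-449 + 474) = (195*(1/180))*25 = (13/12)*25 = 325/12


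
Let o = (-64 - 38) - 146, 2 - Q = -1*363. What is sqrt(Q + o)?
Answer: 3*sqrt(13) ≈ 10.817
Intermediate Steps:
Q = 365 (Q = 2 - (-1)*363 = 2 - 1*(-363) = 2 + 363 = 365)
o = -248 (o = -102 - 146 = -248)
sqrt(Q + o) = sqrt(365 - 248) = sqrt(117) = 3*sqrt(13)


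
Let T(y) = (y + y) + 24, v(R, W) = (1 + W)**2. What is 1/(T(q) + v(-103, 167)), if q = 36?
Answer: 1/28320 ≈ 3.5311e-5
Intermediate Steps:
T(y) = 24 + 2*y (T(y) = 2*y + 24 = 24 + 2*y)
1/(T(q) + v(-103, 167)) = 1/((24 + 2*36) + (1 + 167)**2) = 1/((24 + 72) + 168**2) = 1/(96 + 28224) = 1/28320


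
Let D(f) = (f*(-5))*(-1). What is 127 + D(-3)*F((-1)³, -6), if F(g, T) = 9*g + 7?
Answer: 157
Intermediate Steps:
D(f) = 5*f (D(f) = -5*f*(-1) = 5*f)
F(g, T) = 7 + 9*g
127 + D(-3)*F((-1)³, -6) = 127 + (5*(-3))*(7 + 9*(-1)³) = 127 - 15*(7 + 9*(-1)) = 127 - 15*(7 - 9) = 127 - 15*(-2) = 127 + 30 = 157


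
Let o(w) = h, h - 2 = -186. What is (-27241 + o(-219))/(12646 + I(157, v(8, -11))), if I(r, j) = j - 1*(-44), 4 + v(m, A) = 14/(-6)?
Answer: -82275/38051 ≈ -2.1622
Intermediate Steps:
v(m, A) = -19/3 (v(m, A) = -4 + 14/(-6) = -4 + 14*(-1/6) = -4 - 7/3 = -19/3)
I(r, j) = 44 + j (I(r, j) = j + 44 = 44 + j)
h = -184 (h = 2 - 186 = -184)
o(w) = -184
(-27241 + o(-219))/(12646 + I(157, v(8, -11))) = (-27241 - 184)/(12646 + (44 - 19/3)) = -27425/(12646 + 113/3) = -27425/38051/3 = -27425*3/38051 = -82275/38051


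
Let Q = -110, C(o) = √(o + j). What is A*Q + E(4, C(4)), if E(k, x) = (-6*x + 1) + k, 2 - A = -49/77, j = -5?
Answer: -285 - 6*I ≈ -285.0 - 6.0*I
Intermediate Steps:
C(o) = √(-5 + o) (C(o) = √(o - 5) = √(-5 + o))
A = 29/11 (A = 2 - (-49)/77 = 2 - 1*(-7/11) = 2 + 7/11 = 29/11 ≈ 2.6364)
E(k, x) = 1 + k - 6*x (E(k, x) = (1 - 6*x) + k = 1 + k - 6*x)
A*Q + E(4, C(4)) = (29/11)*(-110) + (1 + 4 - 6*√(-5 + 4)) = -290 + (1 + 4 - 6*I) = -290 + (5 - 6*I) = -285 - 6*I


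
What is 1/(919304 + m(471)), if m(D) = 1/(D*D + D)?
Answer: 222312/204372310849 ≈ 1.0878e-6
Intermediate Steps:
m(D) = 1/(D + D²) (m(D) = 1/(D² + D) = 1/(D + D²))
1/(919304 + m(471)) = 1/(919304 + 1/(471*(1 + 471))) = 1/(919304 + (1/471)/472) = 1/(919304 + (1/471)*(1/472)) = 1/(919304 + 1/222312) = 1/(204372310849/222312) = 222312/204372310849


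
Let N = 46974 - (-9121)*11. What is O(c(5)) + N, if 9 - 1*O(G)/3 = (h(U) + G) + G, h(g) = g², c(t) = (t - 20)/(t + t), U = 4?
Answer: 147293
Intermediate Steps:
N = 147305 (N = 46974 - 1*(-100331) = 46974 + 100331 = 147305)
c(t) = (-20 + t)/(2*t) (c(t) = (-20 + t)/((2*t)) = (-20 + t)*(1/(2*t)) = (-20 + t)/(2*t))
O(G) = -21 - 6*G (O(G) = 27 - 3*((4² + G) + G) = 27 - 3*((16 + G) + G) = 27 - 3*(16 + 2*G) = 27 + (-48 - 6*G) = -21 - 6*G)
O(c(5)) + N = (-21 - 3*(-20 + 5)/5) + 147305 = (-21 - 3*(-15)/5) + 147305 = (-21 - 6*(-3/2)) + 147305 = (-21 + 9) + 147305 = -12 + 147305 = 147293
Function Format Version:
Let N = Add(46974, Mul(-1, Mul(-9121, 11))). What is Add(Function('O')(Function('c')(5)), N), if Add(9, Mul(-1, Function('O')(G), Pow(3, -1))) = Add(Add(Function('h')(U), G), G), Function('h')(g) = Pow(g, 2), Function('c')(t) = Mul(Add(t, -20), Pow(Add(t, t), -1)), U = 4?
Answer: 147293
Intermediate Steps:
N = 147305 (N = Add(46974, Mul(-1, -100331)) = Add(46974, 100331) = 147305)
Function('c')(t) = Mul(Rational(1, 2), Pow(t, -1), Add(-20, t)) (Function('c')(t) = Mul(Add(-20, t), Pow(Mul(2, t), -1)) = Mul(Add(-20, t), Mul(Rational(1, 2), Pow(t, -1))) = Mul(Rational(1, 2), Pow(t, -1), Add(-20, t)))
Function('O')(G) = Add(-21, Mul(-6, G)) (Function('O')(G) = Add(27, Mul(-3, Add(Add(Pow(4, 2), G), G))) = Add(27, Mul(-3, Add(Add(16, G), G))) = Add(27, Mul(-3, Add(16, Mul(2, G)))) = Add(27, Add(-48, Mul(-6, G))) = Add(-21, Mul(-6, G)))
Add(Function('O')(Function('c')(5)), N) = Add(Add(-21, Mul(-6, Mul(Rational(1, 2), Pow(5, -1), Add(-20, 5)))), 147305) = Add(Add(-21, Mul(-6, Mul(Rational(1, 2), Rational(1, 5), -15))), 147305) = Add(Add(-21, Mul(-6, Rational(-3, 2))), 147305) = Add(Add(-21, 9), 147305) = Add(-12, 147305) = 147293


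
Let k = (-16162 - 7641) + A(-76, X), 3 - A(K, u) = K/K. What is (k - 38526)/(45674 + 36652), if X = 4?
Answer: -62327/82326 ≈ -0.75708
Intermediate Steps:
A(K, u) = 2 (A(K, u) = 3 - K/K = 3 - 1*1 = 3 - 1 = 2)
k = -23801 (k = (-16162 - 7641) + 2 = -23803 + 2 = -23801)
(k - 38526)/(45674 + 36652) = (-23801 - 38526)/(45674 + 36652) = -62327/82326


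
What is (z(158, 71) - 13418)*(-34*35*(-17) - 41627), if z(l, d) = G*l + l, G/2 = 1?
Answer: 276962768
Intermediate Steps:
G = 2 (G = 2*1 = 2)
z(l, d) = 3*l (z(l, d) = 2*l + l = 3*l)
(z(158, 71) - 13418)*(-34*35*(-17) - 41627) = (3*158 - 13418)*(-34*35*(-17) - 41627) = (474 - 13418)*(-1190*(-17) - 41627) = -12944*(20230 - 41627) = -12944*(-21397) = 276962768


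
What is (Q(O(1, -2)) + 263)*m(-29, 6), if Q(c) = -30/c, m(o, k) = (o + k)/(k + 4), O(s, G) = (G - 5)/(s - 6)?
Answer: -38893/70 ≈ -555.61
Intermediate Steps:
O(s, G) = (-5 + G)/(-6 + s)
m(o, k) = (k + o)/(4 + k)
(Q(O(1, -2)) + 263)*m(-29, 6) = (-30*(-6 + 1)/(-5 - 2) + 263)*((6 - 29)/(4 + 6)) = (-30/(-7/(-5)) + 263)*(-23/10) = (-30/((-1/5*(-7))) + 263)*((1/10)*(-23)) = (-30/7/5 + 263)*(-23/10) = (-30*5/7 + 263)*(-23/10) = (-150/7 + 263)*(-23/10) = (1691/7)*(-23/10) = -38893/70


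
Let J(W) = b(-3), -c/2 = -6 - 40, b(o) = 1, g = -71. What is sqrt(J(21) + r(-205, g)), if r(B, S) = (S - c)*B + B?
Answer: sqrt(33211) ≈ 182.24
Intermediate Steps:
c = 92 (c = -2*(-6 - 40) = -2*(-46) = 92)
J(W) = 1
r(B, S) = B + B*(-92 + S) (r(B, S) = (S - 1*92)*B + B = (S - 92)*B + B = (-92 + S)*B + B = B*(-92 + S) + B = B + B*(-92 + S))
sqrt(J(21) + r(-205, g)) = sqrt(1 - 205*(-91 - 71)) = sqrt(1 - 205*(-162)) = sqrt(1 + 33210) = sqrt(33211)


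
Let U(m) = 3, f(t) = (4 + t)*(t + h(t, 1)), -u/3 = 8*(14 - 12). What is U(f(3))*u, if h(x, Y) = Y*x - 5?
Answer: -144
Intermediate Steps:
h(x, Y) = -5 + Y*x
u = -48 (u = -24*(14 - 12) = -24*2 = -3*16 = -48)
f(t) = (-5 + 2*t)*(4 + t) (f(t) = (4 + t)*(t + (-5 + 1*t)) = (4 + t)*(t + (-5 + t)) = (4 + t)*(-5 + 2*t) = (-5 + 2*t)*(4 + t))
U(f(3))*u = 3*(-48) = -144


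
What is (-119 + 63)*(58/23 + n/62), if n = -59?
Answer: -62692/713 ≈ -87.927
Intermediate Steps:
(-119 + 63)*(58/23 + n/62) = (-119 + 63)*(58/23 - 59/62) = -56*(58*(1/23) - 59*1/62) = -56*(58/23 - 59/62) = -56*2239/1426 = -62692/713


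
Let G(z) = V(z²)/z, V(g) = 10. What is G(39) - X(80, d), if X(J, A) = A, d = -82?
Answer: 3208/39 ≈ 82.256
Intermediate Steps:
G(z) = 10/z
G(39) - X(80, d) = 10/39 - 1*(-82) = 10*(1/39) + 82 = 10/39 + 82 = 3208/39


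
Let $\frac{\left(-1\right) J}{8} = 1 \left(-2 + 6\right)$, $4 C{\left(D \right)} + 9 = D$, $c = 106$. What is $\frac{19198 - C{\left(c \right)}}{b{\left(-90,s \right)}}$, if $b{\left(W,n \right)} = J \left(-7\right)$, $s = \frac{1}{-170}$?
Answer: $\frac{76695}{896} \approx 85.597$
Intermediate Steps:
$C{\left(D \right)} = - \frac{9}{4} + \frac{D}{4}$
$J = -32$ ($J = - 8 \cdot 1 \left(-2 + 6\right) = - 8 \cdot 1 \cdot 4 = \left(-8\right) 4 = -32$)
$s = - \frac{1}{170} \approx -0.0058824$
$b{\left(W,n \right)} = 224$ ($b{\left(W,n \right)} = \left(-32\right) \left(-7\right) = 224$)
$\frac{19198 - C{\left(c \right)}}{b{\left(-90,s \right)}} = \frac{19198 - \left(- \frac{9}{4} + \frac{1}{4} \cdot 106\right)}{224} = \left(19198 - \left(- \frac{9}{4} + \frac{53}{2}\right)\right) \frac{1}{224} = \left(19198 - \frac{97}{4}\right) \frac{1}{224} = \frac{76695}{4} \cdot \frac{1}{224} = \frac{76695}{896}$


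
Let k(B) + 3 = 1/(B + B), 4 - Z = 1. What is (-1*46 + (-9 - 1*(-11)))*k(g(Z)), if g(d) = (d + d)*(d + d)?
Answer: 2365/18 ≈ 131.39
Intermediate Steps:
Z = 3 (Z = 4 - 1*1 = 4 - 1 = 3)
g(d) = 4*d² (g(d) = (2*d)*(2*d) = 4*d²)
k(B) = -3 + 1/(2*B) (k(B) = -3 + 1/(B + B) = -3 + 1/(2*B))
(-1*46 + (-9 - 1*(-11)))*k(g(Z)) = (-1*46 + (-9 - 1*(-11)))*(-3 + 1/(2*((4*3²)))) = (-46 + (-9 + 11))*(-3 + 1/(2*((4*9)))) = (-46 + 2)*(-3 + (½)/36) = -44*(-3 + (½)*(1/36)) = -44*(-3 + 1/72) = -44*(-215/72) = 2365/18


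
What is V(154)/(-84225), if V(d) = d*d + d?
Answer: -4774/16845 ≈ -0.28341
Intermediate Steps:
V(d) = d + d**2 (V(d) = d**2 + d = d + d**2)
V(154)/(-84225) = (154*(1 + 154))/(-84225) = (154*155)*(-1/84225) = 23870*(-1/84225) = -4774/16845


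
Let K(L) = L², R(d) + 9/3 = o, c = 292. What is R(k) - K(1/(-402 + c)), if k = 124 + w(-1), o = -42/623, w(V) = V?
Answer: -3303389/1076900 ≈ -3.0675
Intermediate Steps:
o = -6/89 (o = -42*1/623 = -6/89 ≈ -0.067416)
k = 123 (k = 124 - 1 = 123)
R(d) = -273/89 (R(d) = -3 - 6/89 = -273/89)
R(k) - K(1/(-402 + c)) = -273/89 - (1/(-402 + 292))² = -273/89 - (1/(-110))² = -273/89 - (-1/110)² = -273/89 - 1*1/12100 = -273/89 - 1/12100 = -3303389/1076900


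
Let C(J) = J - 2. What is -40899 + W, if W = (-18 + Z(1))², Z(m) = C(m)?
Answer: -40538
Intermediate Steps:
C(J) = -2 + J
Z(m) = -2 + m
W = 361 (W = (-18 + (-2 + 1))² = (-18 - 1)² = (-19)² = 361)
-40899 + W = -40899 + 361 = -40538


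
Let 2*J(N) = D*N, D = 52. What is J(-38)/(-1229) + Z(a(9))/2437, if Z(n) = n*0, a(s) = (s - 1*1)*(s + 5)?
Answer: 988/1229 ≈ 0.80391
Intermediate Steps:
a(s) = (-1 + s)*(5 + s) (a(s) = (s - 1)*(5 + s) = (-1 + s)*(5 + s))
J(N) = 26*N (J(N) = (52*N)/2 = 26*N)
Z(n) = 0
J(-38)/(-1229) + Z(a(9))/2437 = (26*(-38))/(-1229) + 0/2437 = -988*(-1/1229) + 0*(1/2437) = 988/1229 + 0 = 988/1229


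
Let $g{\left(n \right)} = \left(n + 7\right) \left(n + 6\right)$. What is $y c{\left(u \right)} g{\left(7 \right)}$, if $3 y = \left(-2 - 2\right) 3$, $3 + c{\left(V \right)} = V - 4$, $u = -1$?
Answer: $5824$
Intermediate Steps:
$g{\left(n \right)} = \left(6 + n\right) \left(7 + n\right)$ ($g{\left(n \right)} = \left(7 + n\right) \left(6 + n\right) = \left(6 + n\right) \left(7 + n\right)$)
$c{\left(V \right)} = -7 + V$ ($c{\left(V \right)} = -3 + \left(V - 4\right) = -3 + \left(-4 + V\right) = -7 + V$)
$y = -4$ ($y = \frac{\left(-2 - 2\right) 3}{3} = \frac{\left(-4\right) 3}{3} = \frac{1}{3} \left(-12\right) = -4$)
$y c{\left(u \right)} g{\left(7 \right)} = - 4 \left(-7 - 1\right) \left(42 + 7^{2} + 13 \cdot 7\right) = \left(-4\right) \left(-8\right) \left(42 + 49 + 91\right) = 32 \cdot 182 = 5824$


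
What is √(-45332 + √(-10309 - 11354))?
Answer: √(-45332 + 3*I*√2407) ≈ 0.3456 + 212.91*I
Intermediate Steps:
√(-45332 + √(-10309 - 11354)) = √(-45332 + √(-21663)) = √(-45332 + 3*I*√2407)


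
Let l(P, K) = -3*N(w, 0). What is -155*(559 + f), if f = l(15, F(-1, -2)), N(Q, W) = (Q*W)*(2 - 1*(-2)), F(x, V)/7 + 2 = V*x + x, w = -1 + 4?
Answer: -86645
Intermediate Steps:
w = 3
F(x, V) = -14 + 7*x + 7*V*x (F(x, V) = -14 + 7*(V*x + x) = -14 + 7*(x + V*x) = -14 + (7*x + 7*V*x) = -14 + 7*x + 7*V*x)
N(Q, W) = 4*Q*W (N(Q, W) = (Q*W)*(2 + 2) = (Q*W)*4 = 4*Q*W)
l(P, K) = 0 (l(P, K) = -12*3*0 = -3*0 = 0)
f = 0
-155*(559 + f) = -155*(559 + 0) = -155*559 = -86645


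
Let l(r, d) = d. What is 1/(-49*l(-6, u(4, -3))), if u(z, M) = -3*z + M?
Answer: 1/735 ≈ 0.0013605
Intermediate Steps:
u(z, M) = M - 3*z
1/(-49*l(-6, u(4, -3))) = 1/(-49*(-3 - 3*4)) = 1/(-49*(-3 - 12)) = 1/(-49*(-15)) = 1/735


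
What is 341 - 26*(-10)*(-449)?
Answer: -116399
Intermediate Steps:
341 - 26*(-10)*(-449) = 341 - 1*(-260)*(-449) = 341 + 260*(-449) = 341 - 116740 = -116399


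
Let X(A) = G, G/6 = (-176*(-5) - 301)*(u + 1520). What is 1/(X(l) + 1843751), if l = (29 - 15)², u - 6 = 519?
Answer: 1/8948081 ≈ 1.1176e-7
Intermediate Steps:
u = 525 (u = 6 + 519 = 525)
l = 196 (l = 14² = 196)
G = 7104330 (G = 6*((-176*(-5) - 301)*(525 + 1520)) = 6*((880 - 301)*2045) = 6*(579*2045) = 6*1184055 = 7104330)
X(A) = 7104330
1/(X(l) + 1843751) = 1/(7104330 + 1843751) = 1/8948081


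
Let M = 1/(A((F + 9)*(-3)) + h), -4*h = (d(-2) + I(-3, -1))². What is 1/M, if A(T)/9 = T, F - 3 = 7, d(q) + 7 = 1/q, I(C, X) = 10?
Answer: -8233/16 ≈ -514.56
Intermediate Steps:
d(q) = -7 + 1/q
F = 10 (F = 3 + 7 = 10)
A(T) = 9*T
h = -25/16 (h = -((-7 + 1/(-2)) + 10)²/4 = -((-7 - ½) + 10)²/4 = -(-15/2 + 10)²/4 = -(5/2)²/4 = -¼*25/4 = -25/16 ≈ -1.5625)
M = -16/8233 (M = 1/(9*((10 + 9)*(-3)) - 25/16) = 1/(9*(19*(-3)) - 25/16) = 1/(9*(-57) - 25/16) = 1/(-513 - 25/16) = 1/(-8233/16) = -16/8233 ≈ -0.0019434)
1/M = 1/(-16/8233) = -8233/16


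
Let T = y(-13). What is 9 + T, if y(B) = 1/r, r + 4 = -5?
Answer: 80/9 ≈ 8.8889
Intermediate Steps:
r = -9 (r = -4 - 5 = -9)
y(B) = -⅑ (y(B) = 1/(-9) = -⅑)
T = -⅑ ≈ -0.11111
9 + T = 9 - ⅑ = 80/9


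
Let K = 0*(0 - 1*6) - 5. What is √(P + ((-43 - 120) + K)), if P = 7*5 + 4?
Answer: I*√129 ≈ 11.358*I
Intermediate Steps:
P = 39 (P = 35 + 4 = 39)
K = -5 (K = 0*(0 - 6) - 5 = 0*(-6) - 5 = 0 - 5 = -5)
√(P + ((-43 - 120) + K)) = √(39 + ((-43 - 120) - 5)) = √(39 + (-163 - 5)) = √(39 - 168) = √(-129) = I*√129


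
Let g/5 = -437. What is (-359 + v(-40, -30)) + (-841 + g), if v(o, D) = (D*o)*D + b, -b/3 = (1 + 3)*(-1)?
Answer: -39373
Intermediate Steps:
g = -2185 (g = 5*(-437) = -2185)
b = 12 (b = -3*(1 + 3)*(-1) = -12*(-1) = -3*(-4) = 12)
v(o, D) = 12 + o*D² (v(o, D) = (D*o)*D + 12 = o*D² + 12 = 12 + o*D²)
(-359 + v(-40, -30)) + (-841 + g) = (-359 + (12 - 40*(-30)²)) + (-841 - 2185) = (-359 + (12 - 40*900)) - 3026 = (-359 + (12 - 36000)) - 3026 = (-359 - 35988) - 3026 = -36347 - 3026 = -39373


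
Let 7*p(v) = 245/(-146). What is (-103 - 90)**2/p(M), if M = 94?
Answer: -5438354/35 ≈ -1.5538e+5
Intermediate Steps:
p(v) = -35/146 (p(v) = (245/(-146))/7 = (245*(-1/146))/7 = (1/7)*(-245/146) = -35/146)
(-103 - 90)**2/p(M) = (-103 - 90)**2/(-35/146) = (-193)**2*(-146/35) = 37249*(-146/35) = -5438354/35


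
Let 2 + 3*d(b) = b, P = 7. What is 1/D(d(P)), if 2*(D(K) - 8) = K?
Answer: 6/53 ≈ 0.11321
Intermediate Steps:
d(b) = -2/3 + b/3
D(K) = 8 + K/2
1/D(d(P)) = 1/(8 + (-2/3 + (1/3)*7)/2) = 1/(8 + (-2/3 + 7/3)/2) = 1/(8 + (1/2)*(5/3)) = 1/(8 + 5/6) = 1/(53/6) = 6/53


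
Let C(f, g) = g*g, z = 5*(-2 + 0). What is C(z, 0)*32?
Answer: 0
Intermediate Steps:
z = -10 (z = 5*(-2) = -10)
C(f, g) = g²
C(z, 0)*32 = 0²*32 = 0*32 = 0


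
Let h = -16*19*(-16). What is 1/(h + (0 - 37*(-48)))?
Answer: 1/6640 ≈ 0.00015060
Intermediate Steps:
h = 4864 (h = -304*(-16) = 4864)
1/(h + (0 - 37*(-48))) = 1/(4864 + (0 - 37*(-48))) = 1/(4864 + (0 + 1776)) = 1/(4864 + 1776) = 1/6640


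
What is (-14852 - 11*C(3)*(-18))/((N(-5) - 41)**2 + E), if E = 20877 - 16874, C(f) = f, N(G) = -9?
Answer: -14258/6503 ≈ -2.1925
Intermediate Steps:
E = 4003
(-14852 - 11*C(3)*(-18))/((N(-5) - 41)**2 + E) = (-14852 - 11*3*(-18))/((-9 - 41)**2 + 4003) = (-14852 - 33*(-18))/((-50)**2 + 4003) = (-14852 + 594)/(2500 + 4003) = -14258/6503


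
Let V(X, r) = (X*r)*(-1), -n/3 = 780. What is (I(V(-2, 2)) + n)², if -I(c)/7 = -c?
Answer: 5345344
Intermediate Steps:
n = -2340 (n = -3*780 = -2340)
V(X, r) = -X*r
I(c) = 7*c (I(c) = -(-7)*c = 7*c)
(I(V(-2, 2)) + n)² = (7*(-1*(-2)*2) - 2340)² = (7*4 - 2340)² = (28 - 2340)² = (-2312)² = 5345344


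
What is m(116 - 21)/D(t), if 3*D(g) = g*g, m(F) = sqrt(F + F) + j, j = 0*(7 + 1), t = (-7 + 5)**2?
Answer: 3*sqrt(190)/16 ≈ 2.5845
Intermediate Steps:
t = 4 (t = (-2)**2 = 4)
j = 0 (j = 0*8 = 0)
m(F) = sqrt(2)*sqrt(F) (m(F) = sqrt(F + F) + 0 = sqrt(2*F) + 0 = sqrt(2)*sqrt(F) + 0 = sqrt(2)*sqrt(F))
D(g) = g**2/3 (D(g) = (g*g)/3 = g**2/3)
m(116 - 21)/D(t) = (sqrt(2)*sqrt(116 - 21))/(((1/3)*4**2)) = (sqrt(2)*sqrt(95))/(((1/3)*16)) = sqrt(190)/(16/3) = sqrt(190)*(3/16) = 3*sqrt(190)/16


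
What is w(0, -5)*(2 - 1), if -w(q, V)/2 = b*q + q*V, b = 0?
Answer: 0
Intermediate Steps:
w(q, V) = -2*V*q (w(q, V) = -2*(0*q + q*V) = -2*(0 + V*q) = -2*V*q)
w(0, -5)*(2 - 1) = (-2*(-5)*0)*(2 - 1) = 0*1 = 0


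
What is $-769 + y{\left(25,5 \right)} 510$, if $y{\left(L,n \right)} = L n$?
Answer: $62981$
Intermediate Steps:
$-769 + y{\left(25,5 \right)} 510 = -769 + 25 \cdot 5 \cdot 510 = -769 + 125 \cdot 510 = -769 + 63750 = 62981$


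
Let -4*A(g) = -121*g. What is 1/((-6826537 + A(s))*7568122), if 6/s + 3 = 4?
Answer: -1/51662691239371 ≈ -1.9356e-14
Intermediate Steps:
s = 6 (s = 6/(-3 + 4) = 6/1 = 6*1 = 6)
A(g) = 121*g/4 (A(g) = -(-121)*g/4 = 121*g/4)
1/((-6826537 + A(s))*7568122) = 1/((-6826537 + (121/4)*6)*7568122) = (1/7568122)/(-6826537 + 363/2) = (1/7568122)/(-13652711/2) = -2/13652711*1/7568122 = -1/51662691239371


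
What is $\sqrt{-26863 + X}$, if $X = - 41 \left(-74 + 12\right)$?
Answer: $11 i \sqrt{201} \approx 155.95 i$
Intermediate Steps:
$X = 2542$ ($X = \left(-41\right) \left(-62\right) = 2542$)
$\sqrt{-26863 + X} = \sqrt{-26863 + 2542} = \sqrt{-24321} = 11 i \sqrt{201}$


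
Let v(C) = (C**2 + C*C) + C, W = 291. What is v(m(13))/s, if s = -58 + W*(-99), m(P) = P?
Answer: -351/28867 ≈ -0.012159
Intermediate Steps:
v(C) = C + 2*C**2 (v(C) = (C**2 + C**2) + C = 2*C**2 + C = C + 2*C**2)
s = -28867 (s = -58 + 291*(-99) = -58 - 28809 = -28867)
v(m(13))/s = (13*(1 + 2*13))/(-28867) = (13*(1 + 26))*(-1/28867) = (13*27)*(-1/28867) = 351*(-1/28867) = -351/28867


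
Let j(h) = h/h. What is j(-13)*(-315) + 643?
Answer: 328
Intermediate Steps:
j(h) = 1
j(-13)*(-315) + 643 = 1*(-315) + 643 = -315 + 643 = 328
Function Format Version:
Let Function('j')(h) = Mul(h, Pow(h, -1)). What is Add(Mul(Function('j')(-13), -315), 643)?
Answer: 328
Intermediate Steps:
Function('j')(h) = 1
Add(Mul(Function('j')(-13), -315), 643) = Add(Mul(1, -315), 643) = Add(-315, 643) = 328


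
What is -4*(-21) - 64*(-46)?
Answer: 3028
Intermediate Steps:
-4*(-21) - 64*(-46) = 84 + 2944 = 3028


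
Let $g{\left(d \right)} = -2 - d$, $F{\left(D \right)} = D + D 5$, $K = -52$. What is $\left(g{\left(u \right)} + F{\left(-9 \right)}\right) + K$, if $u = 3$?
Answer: $-111$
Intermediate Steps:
$F{\left(D \right)} = 6 D$ ($F{\left(D \right)} = D + 5 D = 6 D$)
$\left(g{\left(u \right)} + F{\left(-9 \right)}\right) + K = \left(\left(-2 - 3\right) + 6 \left(-9\right)\right) - 52 = \left(\left(-2 - 3\right) - 54\right) - 52 = \left(-5 - 54\right) - 52 = -59 - 52 = -111$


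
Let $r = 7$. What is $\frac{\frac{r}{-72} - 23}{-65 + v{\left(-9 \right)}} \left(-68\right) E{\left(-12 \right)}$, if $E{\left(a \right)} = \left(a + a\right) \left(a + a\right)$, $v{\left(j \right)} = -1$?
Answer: $- \frac{452336}{33} \approx -13707.0$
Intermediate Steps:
$E{\left(a \right)} = 4 a^{2}$ ($E{\left(a \right)} = 2 a 2 a = 4 a^{2}$)
$\frac{\frac{r}{-72} - 23}{-65 + v{\left(-9 \right)}} \left(-68\right) E{\left(-12 \right)} = \frac{\frac{7}{-72} - 23}{-65 - 1} \left(-68\right) 4 \left(-12\right)^{2} = \frac{7 \left(- \frac{1}{72}\right) - 23}{-66} \left(-68\right) 4 \cdot 144 = \left(- \frac{7}{72} - 23\right) \left(- \frac{1}{66}\right) \left(-68\right) 576 = \left(- \frac{1663}{72}\right) \left(- \frac{1}{66}\right) \left(-68\right) 576 = \frac{1663}{4752} \left(-68\right) 576 = \left(- \frac{28271}{1188}\right) 576 = - \frac{452336}{33}$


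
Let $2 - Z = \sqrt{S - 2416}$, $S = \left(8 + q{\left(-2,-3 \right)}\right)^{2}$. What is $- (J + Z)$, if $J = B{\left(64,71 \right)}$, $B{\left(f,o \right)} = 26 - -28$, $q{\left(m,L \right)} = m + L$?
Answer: $-56 + i \sqrt{2407} \approx -56.0 + 49.061 i$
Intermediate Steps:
$q{\left(m,L \right)} = L + m$
$S = 9$ ($S = \left(8 - 5\right)^{2} = 3^{2} = 9$)
$B{\left(f,o \right)} = 54$ ($B{\left(f,o \right)} = 26 + 28 = 54$)
$J = 54$
$Z = 2 - i \sqrt{2407}$ ($Z = 2 - \sqrt{9 - 2416} = 2 - \sqrt{-2407} = 2 - i \sqrt{2407} \approx 2.0 - 49.061 i$)
$- (J + Z) = - (54 + \left(2 - i \sqrt{2407}\right)) = - (56 - i \sqrt{2407}) = -56 + i \sqrt{2407}$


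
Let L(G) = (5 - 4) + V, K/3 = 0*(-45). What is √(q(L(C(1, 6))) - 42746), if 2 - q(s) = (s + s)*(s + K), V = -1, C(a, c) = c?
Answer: 2*I*√10686 ≈ 206.75*I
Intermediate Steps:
K = 0 (K = 3*(0*(-45)) = 3*0 = 0)
L(G) = 0 (L(G) = (5 - 4) - 1 = 1 - 1 = 0)
q(s) = 2 - 2*s² (q(s) = 2 - (s + s)*(s + 0) = 2 - 2*s*s = 2 - 2*s²)
√(q(L(C(1, 6))) - 42746) = √((2 - 2*0²) - 42746) = √((2 - 2*0) - 42746) = √((2 + 0) - 42746) = √(2 - 42746) = √(-42744) = 2*I*√10686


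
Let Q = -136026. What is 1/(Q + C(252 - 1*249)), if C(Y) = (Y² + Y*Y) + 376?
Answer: -1/135632 ≈ -7.3729e-6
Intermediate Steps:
C(Y) = 376 + 2*Y² (C(Y) = (Y² + Y²) + 376 = 2*Y² + 376 = 376 + 2*Y²)
1/(Q + C(252 - 1*249)) = 1/(-136026 + (376 + 2*(252 - 1*249)²)) = 1/(-136026 + (376 + 2*(252 - 249)²)) = 1/(-136026 + (376 + 2*3²)) = 1/(-136026 + (376 + 2*9)) = 1/(-136026 + (376 + 18)) = 1/(-136026 + 394) = 1/(-135632) = -1/135632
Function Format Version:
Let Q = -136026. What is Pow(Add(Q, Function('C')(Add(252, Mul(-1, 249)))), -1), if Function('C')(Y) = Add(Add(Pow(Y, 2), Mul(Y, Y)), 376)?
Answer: Rational(-1, 135632) ≈ -7.3729e-6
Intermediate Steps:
Function('C')(Y) = Add(376, Mul(2, Pow(Y, 2))) (Function('C')(Y) = Add(Add(Pow(Y, 2), Pow(Y, 2)), 376) = Add(Mul(2, Pow(Y, 2)), 376) = Add(376, Mul(2, Pow(Y, 2))))
Pow(Add(Q, Function('C')(Add(252, Mul(-1, 249)))), -1) = Pow(Add(-136026, Add(376, Mul(2, Pow(Add(252, Mul(-1, 249)), 2)))), -1) = Pow(Add(-136026, Add(376, Mul(2, Pow(Add(252, -249), 2)))), -1) = Pow(Add(-136026, Add(376, Mul(2, Pow(3, 2)))), -1) = Pow(Add(-136026, Add(376, Mul(2, 9))), -1) = Pow(Add(-136026, Add(376, 18)), -1) = Pow(Add(-136026, 394), -1) = Pow(-135632, -1) = Rational(-1, 135632)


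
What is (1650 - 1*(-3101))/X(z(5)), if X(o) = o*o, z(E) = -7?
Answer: 4751/49 ≈ 96.959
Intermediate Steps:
X(o) = o²
(1650 - 1*(-3101))/X(z(5)) = (1650 - 1*(-3101))/((-7)²) = (1650 + 3101)/49 = 4751*(1/49) = 4751/49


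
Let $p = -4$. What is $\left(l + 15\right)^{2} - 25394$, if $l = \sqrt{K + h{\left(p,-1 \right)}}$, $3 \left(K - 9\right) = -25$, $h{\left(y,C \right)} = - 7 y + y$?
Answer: $- \frac{75433}{3} + 10 \sqrt{222} \approx -24995.0$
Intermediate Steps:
$h{\left(y,C \right)} = - 6 y$
$K = \frac{2}{3}$ ($K = 9 + \frac{1}{3} \left(-25\right) = 9 - \frac{25}{3} = \frac{2}{3} \approx 0.66667$)
$l = \frac{\sqrt{222}}{3}$ ($l = \sqrt{\frac{2}{3} - -24} = \sqrt{\frac{2}{3} + 24} = \sqrt{\frac{74}{3}} = \frac{\sqrt{222}}{3} \approx 4.9666$)
$\left(l + 15\right)^{2} - 25394 = \left(\frac{\sqrt{222}}{3} + 15\right)^{2} - 25394 = \left(15 + \frac{\sqrt{222}}{3}\right)^{2} - 25394 = -25394 + \left(15 + \frac{\sqrt{222}}{3}\right)^{2}$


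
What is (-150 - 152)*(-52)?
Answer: 15704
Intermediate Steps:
(-150 - 152)*(-52) = -302*(-52) = 15704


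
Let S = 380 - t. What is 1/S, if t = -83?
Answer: 1/463 ≈ 0.0021598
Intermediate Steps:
S = 463 (S = 380 - 1*(-83) = 380 + 83 = 463)
1/S = 1/463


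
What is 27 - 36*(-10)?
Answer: 387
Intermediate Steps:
27 - 36*(-10) = 27 + 360 = 387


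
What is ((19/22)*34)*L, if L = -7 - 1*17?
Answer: -7752/11 ≈ -704.73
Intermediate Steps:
L = -24 (L = -7 - 17 = -24)
((19/22)*34)*L = ((19/22)*34)*(-24) = (323/11)*(-24) = -7752/11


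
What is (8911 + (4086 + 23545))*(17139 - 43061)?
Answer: -947241724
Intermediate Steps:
(8911 + (4086 + 23545))*(17139 - 43061) = (8911 + 27631)*(-25922) = 36542*(-25922) = -947241724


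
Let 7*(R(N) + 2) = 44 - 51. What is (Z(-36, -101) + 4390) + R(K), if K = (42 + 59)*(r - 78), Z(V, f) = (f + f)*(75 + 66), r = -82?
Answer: -24095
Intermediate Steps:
Z(V, f) = 282*f (Z(V, f) = (2*f)*141 = 282*f)
K = -16160 (K = (42 + 59)*(-82 - 78) = 101*(-160) = -16160)
R(N) = -3 (R(N) = -2 + (44 - 51)/7 = -2 + (1/7)*(-7) = -2 - 1 = -3)
(Z(-36, -101) + 4390) + R(K) = (282*(-101) + 4390) - 3 = (-28482 + 4390) - 3 = -24092 - 3 = -24095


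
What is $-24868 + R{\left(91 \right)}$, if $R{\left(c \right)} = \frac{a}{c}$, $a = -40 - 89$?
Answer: $- \frac{2263117}{91} \approx -24869.0$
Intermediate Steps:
$a = -129$
$R{\left(c \right)} = - \frac{129}{c}$
$-24868 + R{\left(91 \right)} = -24868 - \frac{129}{91} = - \frac{2263117}{91}$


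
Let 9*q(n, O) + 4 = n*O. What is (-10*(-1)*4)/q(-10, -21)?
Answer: 180/103 ≈ 1.7476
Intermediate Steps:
q(n, O) = -4/9 + O*n/9 (q(n, O) = -4/9 + (n*O)/9 = -4/9 + (O*n)/9 = -4/9 + O*n/9)
(-10*(-1)*4)/q(-10, -21) = (-10*(-1)*4)/(-4/9 + (⅑)*(-21)*(-10)) = (10*4)/(-4/9 + 70/3) = 40/(206/9) = 40*(9/206) = 180/103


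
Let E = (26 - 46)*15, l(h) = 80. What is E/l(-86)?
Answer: -15/4 ≈ -3.7500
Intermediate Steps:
E = -300 (E = -20*15 = -300)
E/l(-86) = -300/80 = -300*1/80 = -15/4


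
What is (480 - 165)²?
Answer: 99225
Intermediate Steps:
(480 - 165)² = 315² = 99225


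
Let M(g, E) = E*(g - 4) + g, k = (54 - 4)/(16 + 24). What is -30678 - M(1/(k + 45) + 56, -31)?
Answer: -1077490/37 ≈ -29121.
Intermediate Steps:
k = 5/4 (k = 50/40 = 50*(1/40) = 5/4 ≈ 1.2500)
M(g, E) = g + E*(-4 + g) (M(g, E) = E*(-4 + g) + g = g + E*(-4 + g))
-30678 - M(1/(k + 45) + 56, -31) = -30678 - ((1/(5/4 + 45) + 56) - 4*(-31) - 31*(1/(5/4 + 45) + 56)) = -30678 - ((1/(185/4) + 56) + 124 - 31*(1/(185/4) + 56)) = -30678 - ((4/185 + 56) + 124 - 31*(4/185 + 56)) = -30678 - (10364/185 + 124 - 31*10364/185) = -30678 - (10364/185 + 124 - 321284/185) = -30678 - 1*(-57596/37) = -30678 + 57596/37 = -1077490/37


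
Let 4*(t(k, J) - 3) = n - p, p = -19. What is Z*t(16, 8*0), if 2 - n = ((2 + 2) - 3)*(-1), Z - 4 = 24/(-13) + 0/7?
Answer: 238/13 ≈ 18.308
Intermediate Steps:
Z = 28/13 (Z = 4 + (24/(-13) + 0/7) = 4 + (24*(-1/13) + 0*(⅐)) = 4 + (-24/13 + 0) = 4 - 24/13 = 28/13 ≈ 2.1538)
n = 3 (n = 2 - ((2 + 2) - 3)*(-1) = 2 - (4 - 3)*(-1) = 2 - (-1) = 2 - 1*(-1) = 2 + 1 = 3)
t(k, J) = 17/2 (t(k, J) = 3 + (3 - 1*(-19))/4 = 3 + (3 + 19)/4 = 3 + (¼)*22 = 3 + 11/2 = 17/2)
Z*t(16, 8*0) = (28/13)*(17/2) = 238/13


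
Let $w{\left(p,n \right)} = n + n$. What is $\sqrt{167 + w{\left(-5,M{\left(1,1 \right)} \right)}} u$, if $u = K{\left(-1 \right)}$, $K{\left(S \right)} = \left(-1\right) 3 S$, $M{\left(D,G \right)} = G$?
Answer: $39$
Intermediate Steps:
$K{\left(S \right)} = - 3 S$
$w{\left(p,n \right)} = 2 n$
$u = 3$ ($u = \left(-3\right) \left(-1\right) = 3$)
$\sqrt{167 + w{\left(-5,M{\left(1,1 \right)} \right)}} u = \sqrt{167 + 2 \cdot 1} \cdot 3 = \sqrt{167 + 2} \cdot 3 = \sqrt{169} \cdot 3 = 13 \cdot 3 = 39$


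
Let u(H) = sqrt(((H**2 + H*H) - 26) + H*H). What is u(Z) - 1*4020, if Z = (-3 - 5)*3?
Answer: -4020 + sqrt(1702) ≈ -3978.7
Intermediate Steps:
Z = -24 (Z = -8*3 = -24)
u(H) = sqrt(-26 + 3*H**2) (u(H) = sqrt(((H**2 + H**2) - 26) + H**2) = sqrt((2*H**2 - 26) + H**2) = sqrt((-26 + 2*H**2) + H**2) = sqrt(-26 + 3*H**2))
u(Z) - 1*4020 = sqrt(-26 + 3*(-24)**2) - 1*4020 = sqrt(-26 + 3*576) - 4020 = sqrt(-26 + 1728) - 4020 = sqrt(1702) - 4020 = -4020 + sqrt(1702)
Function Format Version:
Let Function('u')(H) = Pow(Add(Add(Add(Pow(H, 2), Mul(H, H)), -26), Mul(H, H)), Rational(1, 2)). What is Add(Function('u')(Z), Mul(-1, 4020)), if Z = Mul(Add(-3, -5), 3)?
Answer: Add(-4020, Pow(1702, Rational(1, 2))) ≈ -3978.7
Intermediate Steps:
Z = -24 (Z = Mul(-8, 3) = -24)
Function('u')(H) = Pow(Add(-26, Mul(3, Pow(H, 2))), Rational(1, 2)) (Function('u')(H) = Pow(Add(Add(Add(Pow(H, 2), Pow(H, 2)), -26), Pow(H, 2)), Rational(1, 2)) = Pow(Add(Add(Mul(2, Pow(H, 2)), -26), Pow(H, 2)), Rational(1, 2)) = Pow(Add(Add(-26, Mul(2, Pow(H, 2))), Pow(H, 2)), Rational(1, 2)) = Pow(Add(-26, Mul(3, Pow(H, 2))), Rational(1, 2)))
Add(Function('u')(Z), Mul(-1, 4020)) = Add(Pow(Add(-26, Mul(3, Pow(-24, 2))), Rational(1, 2)), Mul(-1, 4020)) = Add(Pow(Add(-26, Mul(3, 576)), Rational(1, 2)), -4020) = Add(Pow(Add(-26, 1728), Rational(1, 2)), -4020) = Add(Pow(1702, Rational(1, 2)), -4020) = Add(-4020, Pow(1702, Rational(1, 2)))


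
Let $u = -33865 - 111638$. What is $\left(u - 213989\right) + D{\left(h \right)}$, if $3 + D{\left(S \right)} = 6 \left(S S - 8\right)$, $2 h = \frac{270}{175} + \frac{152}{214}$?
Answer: $- \frac{5042492763809}{14025025} \approx -3.5954 \cdot 10^{5}$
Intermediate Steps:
$h = \frac{4219}{3745}$ ($h = \frac{\frac{270}{175} + \frac{152}{214}}{2} = \frac{270 \cdot \frac{1}{175} + 152 \cdot \frac{1}{214}}{2} = \frac{\frac{54}{35} + \frac{76}{107}}{2} = \frac{1}{2} \cdot \frac{8438}{3745} = \frac{4219}{3745} \approx 1.1266$)
$D{\left(S \right)} = -51 + 6 S^{2}$ ($D{\left(S \right)} = -3 + 6 \left(S S - 8\right) = -3 + 6 \left(S^{2} - 8\right) = -3 + 6 \left(-8 + S^{2}\right) = -3 + \left(-48 + 6 S^{2}\right) = -51 + 6 S^{2}$)
$u = -145503$
$\left(u - 213989\right) + D{\left(h \right)} = \left(-145503 - 213989\right) - \left(51 - 6 \left(\frac{4219}{3745}\right)^{2}\right) = -359492 + \left(-51 + 6 \cdot \frac{17799961}{14025025}\right) = -359492 + \left(-51 + \frac{106799766}{14025025}\right) = -359492 - \frac{608476509}{14025025} = - \frac{5042492763809}{14025025}$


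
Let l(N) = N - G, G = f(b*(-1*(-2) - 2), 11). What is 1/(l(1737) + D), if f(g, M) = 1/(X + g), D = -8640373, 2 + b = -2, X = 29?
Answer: -29/250520445 ≈ -1.1576e-7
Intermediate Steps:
b = -4 (b = -2 - 2 = -4)
f(g, M) = 1/(29 + g)
G = 1/29 (G = 1/(29 - 4*(-1*(-2) - 2)) = 1/(29 - 4*(2 - 2)) = 1/(29 - 4*0) = 1/(29 + 0) = 1/29 ≈ 0.034483)
l(N) = -1/29 + N (l(N) = N - 1*1/29 = N - 1/29 = -1/29 + N)
1/(l(1737) + D) = 1/((-1/29 + 1737) - 8640373) = 1/(50372/29 - 8640373) = 1/(-250520445/29) = -29/250520445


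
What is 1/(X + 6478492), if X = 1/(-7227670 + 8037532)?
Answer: 809862/5246684488105 ≈ 1.5436e-7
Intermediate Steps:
X = 1/809862 ≈ 1.2348e-6
1/(X + 6478492) = 1/(1/809862 + 6478492) = 1/(5246684488105/809862) = 809862/5246684488105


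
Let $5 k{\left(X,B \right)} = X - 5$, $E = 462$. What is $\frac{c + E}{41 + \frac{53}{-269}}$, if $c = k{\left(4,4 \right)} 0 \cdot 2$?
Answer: $\frac{8877}{784} \approx 11.323$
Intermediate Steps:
$k{\left(X,B \right)} = -1 + \frac{X}{5}$ ($k{\left(X,B \right)} = \frac{X - 5}{5} = \frac{-5 + X}{5} = -1 + \frac{X}{5}$)
$c = 0$ ($c = \left(-1 + \frac{1}{5} \cdot 4\right) 0 \cdot 2 = \left(-1 + \frac{4}{5}\right) 0 \cdot 2 = \left(- \frac{1}{5}\right) 0 \cdot 2 = 0 \cdot 2 = 0$)
$\frac{c + E}{41 + \frac{53}{-269}} = \frac{0 + 462}{41 + \frac{53}{-269}} = \frac{462}{41 + 53 \left(- \frac{1}{269}\right)} = \frac{462}{41 - \frac{53}{269}} = \frac{462}{\frac{10976}{269}} = 462 \cdot \frac{269}{10976} = \frac{8877}{784}$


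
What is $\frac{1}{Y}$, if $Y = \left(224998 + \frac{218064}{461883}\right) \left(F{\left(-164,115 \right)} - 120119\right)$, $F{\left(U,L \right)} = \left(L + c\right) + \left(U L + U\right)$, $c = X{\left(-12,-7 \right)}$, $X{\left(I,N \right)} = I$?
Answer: $- \frac{153961}{4816483217064640} \approx -3.1965 \cdot 10^{-11}$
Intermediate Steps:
$c = -12$
$F{\left(U,L \right)} = -12 + L + U + L U$ ($F{\left(U,L \right)} = \left(L - 12\right) + \left(U L + U\right) = \left(-12 + L\right) + \left(L U + U\right) = \left(-12 + L\right) + \left(U + L U\right) = -12 + L + U + L U$)
$Y = - \frac{4816483217064640}{153961}$ ($Y = \left(224998 + \frac{218064}{461883}\right) \left(\left(-12 + 115 - 164 + 115 \left(-164\right)\right) - 120119\right) = \left(224998 + 218064 \cdot \frac{1}{461883}\right) \left(\left(-12 + 115 - 164 - 18860\right) - 120119\right) = \left(224998 + \frac{72688}{153961}\right) \left(-18921 - 120119\right) = \frac{34640989766}{153961} \left(-139040\right) = - \frac{4816483217064640}{153961} \approx -3.1284 \cdot 10^{10}$)
$\frac{1}{Y} = \frac{1}{- \frac{4816483217064640}{153961}} = - \frac{153961}{4816483217064640}$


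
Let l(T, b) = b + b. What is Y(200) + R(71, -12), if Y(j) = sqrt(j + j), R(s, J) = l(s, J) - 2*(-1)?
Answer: -2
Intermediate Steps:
l(T, b) = 2*b
R(s, J) = 2 + 2*J (R(s, J) = 2*J - 2*(-1) = 2*J + 2 = 2 + 2*J)
Y(j) = sqrt(2)*sqrt(j) (Y(j) = sqrt(2*j) = sqrt(2)*sqrt(j))
Y(200) + R(71, -12) = sqrt(2)*sqrt(200) + (2 + 2*(-12)) = sqrt(2)*(10*sqrt(2)) + (2 - 24) = 20 - 22 = -2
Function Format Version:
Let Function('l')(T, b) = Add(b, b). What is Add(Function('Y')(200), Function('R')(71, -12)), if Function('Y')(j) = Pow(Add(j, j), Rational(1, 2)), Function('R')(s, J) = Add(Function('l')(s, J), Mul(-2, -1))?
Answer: -2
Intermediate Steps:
Function('l')(T, b) = Mul(2, b)
Function('R')(s, J) = Add(2, Mul(2, J)) (Function('R')(s, J) = Add(Mul(2, J), Mul(-2, -1)) = Add(Mul(2, J), 2) = Add(2, Mul(2, J)))
Function('Y')(j) = Mul(Pow(2, Rational(1, 2)), Pow(j, Rational(1, 2))) (Function('Y')(j) = Pow(Mul(2, j), Rational(1, 2)) = Mul(Pow(2, Rational(1, 2)), Pow(j, Rational(1, 2))))
Add(Function('Y')(200), Function('R')(71, -12)) = Add(Mul(Pow(2, Rational(1, 2)), Pow(200, Rational(1, 2))), Add(2, Mul(2, -12))) = Add(Mul(Pow(2, Rational(1, 2)), Mul(10, Pow(2, Rational(1, 2)))), Add(2, -24)) = Add(20, -22) = -2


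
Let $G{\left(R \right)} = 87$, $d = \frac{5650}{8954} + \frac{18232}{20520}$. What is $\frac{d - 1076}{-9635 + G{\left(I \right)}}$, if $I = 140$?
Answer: $\frac{3084700543}{27411126435} \approx 0.11253$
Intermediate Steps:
$d = \frac{17449208}{11483505}$ ($d = 5650 \cdot \frac{1}{8954} + 18232 \cdot \frac{1}{20520} = \frac{2825}{4477} + \frac{2279}{2565} = \frac{17449208}{11483505} \approx 1.5195$)
$\frac{d - 1076}{-9635 + G{\left(I \right)}} = \frac{\frac{17449208}{11483505} - 1076}{-9635 + 87} = - \frac{12338802172}{11483505 \left(-9548\right)} = \left(- \frac{12338802172}{11483505}\right) \left(- \frac{1}{9548}\right) = \frac{3084700543}{27411126435}$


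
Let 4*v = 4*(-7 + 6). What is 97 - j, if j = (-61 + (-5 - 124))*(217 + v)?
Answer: 41137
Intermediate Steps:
v = -1 (v = (4*(-7 + 6))/4 = (4*(-1))/4 = (¼)*(-4) = -1)
j = -41040 (j = (-61 + (-5 - 124))*(217 - 1) = (-61 - 129)*216 = -190*216 = -41040)
97 - j = 97 - 1*(-41040) = 97 + 41040 = 41137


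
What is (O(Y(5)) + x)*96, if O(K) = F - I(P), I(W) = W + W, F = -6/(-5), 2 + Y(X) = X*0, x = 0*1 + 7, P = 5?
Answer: -864/5 ≈ -172.80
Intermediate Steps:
x = 7 (x = 0 + 7 = 7)
Y(X) = -2 (Y(X) = -2 + X*0 = -2 + 0 = -2)
F = 6/5 (F = -6*(-1/5) = 6/5 ≈ 1.2000)
I(W) = 2*W
O(K) = -44/5 (O(K) = 6/5 - 2*5 = 6/5 - 1*10 = 6/5 - 10 = -44/5)
(O(Y(5)) + x)*96 = (-44/5 + 7)*96 = -9/5*96 = -864/5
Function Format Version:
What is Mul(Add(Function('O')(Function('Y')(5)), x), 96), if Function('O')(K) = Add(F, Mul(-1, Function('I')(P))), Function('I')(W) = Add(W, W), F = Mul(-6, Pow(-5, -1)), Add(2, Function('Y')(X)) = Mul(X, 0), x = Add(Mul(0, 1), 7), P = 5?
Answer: Rational(-864, 5) ≈ -172.80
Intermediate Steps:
x = 7 (x = Add(0, 7) = 7)
Function('Y')(X) = -2 (Function('Y')(X) = Add(-2, Mul(X, 0)) = Add(-2, 0) = -2)
F = Rational(6, 5) (F = Mul(-6, Rational(-1, 5)) = Rational(6, 5) ≈ 1.2000)
Function('I')(W) = Mul(2, W)
Function('O')(K) = Rational(-44, 5) (Function('O')(K) = Add(Rational(6, 5), Mul(-1, Mul(2, 5))) = Add(Rational(6, 5), Mul(-1, 10)) = Add(Rational(6, 5), -10) = Rational(-44, 5))
Mul(Add(Function('O')(Function('Y')(5)), x), 96) = Mul(Add(Rational(-44, 5), 7), 96) = Mul(Rational(-9, 5), 96) = Rational(-864, 5)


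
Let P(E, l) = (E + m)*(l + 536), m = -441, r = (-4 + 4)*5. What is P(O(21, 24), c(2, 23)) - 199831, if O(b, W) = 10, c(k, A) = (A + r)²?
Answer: -658846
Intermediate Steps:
r = 0 (r = 0*5 = 0)
c(k, A) = A² (c(k, A) = (A + 0)² = A²)
P(E, l) = (-441 + E)*(536 + l) (P(E, l) = (E - 441)*(l + 536) = (-441 + E)*(536 + l))
P(O(21, 24), c(2, 23)) - 199831 = (-236376 - 441*23² + 536*10 + 10*23²) - 199831 = (-236376 - 441*529 + 5360 + 10*529) - 199831 = (-236376 - 233289 + 5360 + 5290) - 199831 = -459015 - 199831 = -658846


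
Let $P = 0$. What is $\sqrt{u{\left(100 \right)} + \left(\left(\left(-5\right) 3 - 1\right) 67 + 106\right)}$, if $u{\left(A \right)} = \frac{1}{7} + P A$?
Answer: $\frac{i \sqrt{47327}}{7} \approx 31.078 i$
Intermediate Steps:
$u{\left(A \right)} = \frac{1}{7}$ ($u{\left(A \right)} = \frac{1}{7} + 0 A = \frac{1}{7} + 0 = \frac{1}{7}$)
$\sqrt{u{\left(100 \right)} + \left(\left(\left(-5\right) 3 - 1\right) 67 + 106\right)} = \sqrt{\frac{1}{7} + \left(\left(\left(-5\right) 3 - 1\right) 67 + 106\right)} = \sqrt{\frac{1}{7} + \left(\left(-15 - 1\right) 67 + 106\right)} = \sqrt{\frac{1}{7} + \left(\left(-16\right) 67 + 106\right)} = \sqrt{\frac{1}{7} + \left(-1072 + 106\right)} = \sqrt{\frac{1}{7} - 966} = \sqrt{- \frac{6761}{7}} = \frac{i \sqrt{47327}}{7}$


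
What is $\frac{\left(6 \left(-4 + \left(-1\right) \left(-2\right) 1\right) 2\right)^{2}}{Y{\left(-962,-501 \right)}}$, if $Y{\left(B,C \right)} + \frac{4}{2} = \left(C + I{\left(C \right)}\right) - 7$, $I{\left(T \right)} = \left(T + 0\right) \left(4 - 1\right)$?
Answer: $- \frac{192}{671} \approx -0.28614$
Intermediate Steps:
$I{\left(T \right)} = 3 T$ ($I{\left(T \right)} = T 3 = 3 T$)
$Y{\left(B,C \right)} = -9 + 4 C$ ($Y{\left(B,C \right)} = -2 + \left(\left(C + 3 C\right) - 7\right) = -2 + \left(4 C - 7\right) = -2 + \left(-7 + 4 C\right) = -9 + 4 C$)
$\frac{\left(6 \left(-4 + \left(-1\right) \left(-2\right) 1\right) 2\right)^{2}}{Y{\left(-962,-501 \right)}} = \frac{\left(6 \left(-4 + \left(-1\right) \left(-2\right) 1\right) 2\right)^{2}}{-9 + 4 \left(-501\right)} = \frac{\left(6 \left(-4 + 2 \cdot 1\right) 2\right)^{2}}{-9 - 2004} = \frac{\left(6 \left(-4 + 2\right) 2\right)^{2}}{-2013} = \left(6 \left(\left(-2\right) 2\right)\right)^{2} \left(- \frac{1}{2013}\right) = \left(6 \left(-4\right)\right)^{2} \left(- \frac{1}{2013}\right) = \left(-24\right)^{2} \left(- \frac{1}{2013}\right) = 576 \left(- \frac{1}{2013}\right) = - \frac{192}{671}$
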